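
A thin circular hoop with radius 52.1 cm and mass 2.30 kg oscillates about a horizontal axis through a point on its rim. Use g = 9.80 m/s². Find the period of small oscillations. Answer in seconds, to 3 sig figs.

I_cm = mr² = 0.6243 kg·m². The pivot is at distance d = 0.521 m from the centre of mass.
By the parallel-axis theorem, I = I_cm + md² = 0.6243 + 0.6243 = 1.249 kg·m².
T = 2π√(I/(mgd)) = 2π√(1.249/(2.30 × 9.80 × 0.521)) = 2.05 s.

2.05 s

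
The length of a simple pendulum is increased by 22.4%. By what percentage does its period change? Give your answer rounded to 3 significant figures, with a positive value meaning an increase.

T ∝ √L, so T'/T = √(1.224) = 1.106.
Percentage change in T = (1.106 − 1) × 100% = 10.6%.

10.6%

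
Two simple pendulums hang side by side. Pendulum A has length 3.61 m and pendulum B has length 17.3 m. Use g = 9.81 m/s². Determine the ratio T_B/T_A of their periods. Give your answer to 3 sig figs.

T ∝ √L, so T_B/T_A = √(L_B/L_A) = √(17.3/3.61) = 2.19.

2.19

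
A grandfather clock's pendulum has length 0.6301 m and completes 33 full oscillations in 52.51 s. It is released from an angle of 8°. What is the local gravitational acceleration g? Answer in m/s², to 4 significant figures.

T = 52.51/33 = 1.5912 s.
From T = 2π√(L/g), g = 4π²L/T² = 4π² × 0.6301/1.5912² = 9.825 m/s².

9.825 m/s²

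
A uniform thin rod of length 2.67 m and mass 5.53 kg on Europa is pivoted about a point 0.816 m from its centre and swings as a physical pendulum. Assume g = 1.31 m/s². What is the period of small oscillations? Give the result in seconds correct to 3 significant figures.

For a physical pendulum T = 2π√(I/(mgd)), with d = 0.8160 m from pivot to centre of mass.
I_cm = mL²/12 = 5.53 × 2.67²/12 = 3.285 kg·m²; I = I_cm + md² = 3.285 + 5.53 × 0.8160² = 6.967 kg·m².
T = 2π√(6.967/(5.53 × 1.31 × 0.8160)) = 6.82 s.

6.82 s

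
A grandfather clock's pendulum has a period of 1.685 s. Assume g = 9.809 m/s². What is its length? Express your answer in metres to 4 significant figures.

0.7054 m

From T = 2π√(L/g), L = gT²/(4π²) = 9.809 × 1.6850²/(4π²) = 0.7054 m.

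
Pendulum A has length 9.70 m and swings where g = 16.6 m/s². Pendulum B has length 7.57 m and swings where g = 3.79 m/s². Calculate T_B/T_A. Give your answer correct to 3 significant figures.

T = 2π√(L/g), so T_B/T_A = √((L_B/g_B)/(L_A/g_A)) = √((7.57/3.79)/(9.70/16.6)) = 1.85.

1.85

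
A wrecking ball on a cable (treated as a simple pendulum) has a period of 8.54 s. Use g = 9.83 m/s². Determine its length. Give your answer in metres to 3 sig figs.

From T = 2π√(L/g), L = gT²/(4π²) = 9.83 × 8.540²/(4π²) = 18.2 m.

18.2 m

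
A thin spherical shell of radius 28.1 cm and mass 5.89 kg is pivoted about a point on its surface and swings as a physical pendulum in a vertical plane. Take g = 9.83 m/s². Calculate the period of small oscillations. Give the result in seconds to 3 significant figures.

1.37 s

I_cm = (2/3)mr² = 0.3101 kg·m². The pivot is at distance d = 0.281 m from the centre of mass.
By the parallel-axis theorem, I = I_cm + md² = 0.3101 + 0.4651 = 0.7751 kg·m².
T = 2π√(I/(mgd)) = 2π√(0.7751/(5.89 × 9.83 × 0.281)) = 1.37 s.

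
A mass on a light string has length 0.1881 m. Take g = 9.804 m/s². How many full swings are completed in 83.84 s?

96

T = 2π√(L/g) = 2π√(0.1881/9.804) = 0.87031 s.
Number of complete oscillations = ⌊83.84/0.87031⌋ = ⌊96.334⌋ = 96.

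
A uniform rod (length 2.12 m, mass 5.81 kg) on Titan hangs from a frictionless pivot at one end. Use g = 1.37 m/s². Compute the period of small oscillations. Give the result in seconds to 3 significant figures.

For a physical pendulum T = 2π√(I/(mgd)), with d = 1.060 m from pivot to centre of mass.
I_cm = mL²/12 = 5.81 × 2.12²/12 = 2.176 kg·m²; I = I_cm + md² = 2.176 + 5.81 × 1.060² = 8.704 kg·m².
T = 2π√(8.704/(5.81 × 1.37 × 1.060)) = 6.38 s.

6.38 s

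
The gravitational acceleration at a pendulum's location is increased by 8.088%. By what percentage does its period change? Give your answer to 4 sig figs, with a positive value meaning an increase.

T ∝ 1/√g, so T'/T = 1/√(1.0809) = 0.96186.
Percentage change in T = (0.96186 − 1) × 100% = -3.814%.

-3.814%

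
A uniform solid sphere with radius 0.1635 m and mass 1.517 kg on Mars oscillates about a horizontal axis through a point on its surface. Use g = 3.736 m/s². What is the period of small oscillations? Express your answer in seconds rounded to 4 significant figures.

I_cm = (2/5)mr² = 0.016221 kg·m². The pivot is at distance d = 0.1635 m from the centre of mass.
By the parallel-axis theorem, I = I_cm + md² = 0.016221 + 0.040553 = 0.056774 kg·m².
T = 2π√(I/(mgd)) = 2π√(0.056774/(1.517 × 3.736 × 0.1635)) = 1.555 s.

1.555 s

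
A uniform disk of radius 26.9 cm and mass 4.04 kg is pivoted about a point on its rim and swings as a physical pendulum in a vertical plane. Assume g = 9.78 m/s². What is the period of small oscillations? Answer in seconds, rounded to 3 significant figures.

I_cm = ½mr² = 0.1462 kg·m². The pivot is at distance d = 0.269 m from the centre of mass.
By the parallel-axis theorem, I = I_cm + md² = 0.1462 + 0.2923 = 0.4385 kg·m².
T = 2π√(I/(mgd)) = 2π√(0.4385/(4.04 × 9.78 × 0.269)) = 1.28 s.

1.28 s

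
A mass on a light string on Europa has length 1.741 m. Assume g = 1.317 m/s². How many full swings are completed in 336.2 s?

T = 2π√(L/g) = 2π√(1.741/1.317) = 7.2241 s.
Number of complete oscillations = ⌊336.2/7.2241⌋ = ⌊46.538⌋ = 46.

46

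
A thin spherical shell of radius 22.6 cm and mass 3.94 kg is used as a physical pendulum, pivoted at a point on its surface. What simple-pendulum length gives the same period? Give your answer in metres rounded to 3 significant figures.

0.377 m

The equivalent simple-pendulum length is L_eq = I/(md), where I is about the pivot and d = 0.2260 m.
I_cm = (2/3)mR² = 0.1342 kg·m², so I = I_cm + md² = 0.1342 + 0.2012 = 0.3354 kg·m².
L_eq = 0.3354/(3.94 × 0.2260) = 0.377 m.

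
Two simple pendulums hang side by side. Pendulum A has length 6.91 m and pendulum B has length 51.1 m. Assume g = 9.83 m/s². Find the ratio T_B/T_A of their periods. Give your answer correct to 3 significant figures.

T ∝ √L, so T_B/T_A = √(L_B/L_A) = √(51.1/6.91) = 2.72.

2.72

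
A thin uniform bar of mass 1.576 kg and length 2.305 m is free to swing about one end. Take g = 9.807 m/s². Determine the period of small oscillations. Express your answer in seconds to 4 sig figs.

For a physical pendulum T = 2π√(I/(mgd)), with d = 1.1525 m from pivot to centre of mass.
I_cm = mL²/12 = 1.576 × 2.305²/12 = 0.69778 kg·m²; I = I_cm + md² = 0.69778 + 1.576 × 1.1525² = 2.7911 kg·m².
T = 2π√(2.7911/(1.576 × 9.807 × 1.1525)) = 2.487 s.

2.487 s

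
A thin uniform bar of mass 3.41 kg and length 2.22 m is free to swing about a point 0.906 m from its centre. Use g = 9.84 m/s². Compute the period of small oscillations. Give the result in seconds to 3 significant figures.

2.34 s

For a physical pendulum T = 2π√(I/(mgd)), with d = 0.9060 m from pivot to centre of mass.
I_cm = mL²/12 = 3.41 × 2.22²/12 = 1.400 kg·m²; I = I_cm + md² = 1.400 + 3.41 × 0.9060² = 4.200 kg·m².
T = 2π√(4.200/(3.41 × 9.84 × 0.9060)) = 2.34 s.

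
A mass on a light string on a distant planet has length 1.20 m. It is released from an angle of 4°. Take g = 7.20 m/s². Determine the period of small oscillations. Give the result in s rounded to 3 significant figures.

T = 2π√(L/g) = 2π√(1.20/7.20) = 2π × 0.4082 = 2.57 s.

2.57 s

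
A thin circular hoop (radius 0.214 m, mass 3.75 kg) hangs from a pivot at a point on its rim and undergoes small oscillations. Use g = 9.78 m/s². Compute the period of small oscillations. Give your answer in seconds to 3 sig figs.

I_cm = mr² = 0.1717 kg·m². The pivot is at distance d = 0.214 m from the centre of mass.
By the parallel-axis theorem, I = I_cm + md² = 0.1717 + 0.1717 = 0.3435 kg·m².
T = 2π√(I/(mgd)) = 2π√(0.3435/(3.75 × 9.78 × 0.214)) = 1.31 s.

1.31 s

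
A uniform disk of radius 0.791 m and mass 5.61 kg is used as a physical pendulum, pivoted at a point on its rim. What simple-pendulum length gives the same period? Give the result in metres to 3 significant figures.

1.19 m

The equivalent simple-pendulum length is L_eq = I/(md), where I is about the pivot and d = 0.7910 m.
I_cm = ½mR² = 1.755 kg·m², so I = I_cm + md² = 1.755 + 3.510 = 5.265 kg·m².
L_eq = 5.265/(5.61 × 0.7910) = 1.19 m.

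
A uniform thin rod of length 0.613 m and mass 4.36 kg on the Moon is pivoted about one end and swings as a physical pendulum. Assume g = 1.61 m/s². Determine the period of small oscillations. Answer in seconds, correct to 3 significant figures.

For a physical pendulum T = 2π√(I/(mgd)), with d = 0.3065 m from pivot to centre of mass.
I_cm = mL²/12 = 4.36 × 0.613²/12 = 0.1365 kg·m²; I = I_cm + md² = 0.1365 + 4.36 × 0.3065² = 0.5461 kg·m².
T = 2π√(0.5461/(4.36 × 1.61 × 0.3065)) = 3.17 s.

3.17 s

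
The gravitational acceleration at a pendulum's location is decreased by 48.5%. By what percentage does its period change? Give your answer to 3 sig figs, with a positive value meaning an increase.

39.3%

T ∝ 1/√g, so T'/T = 1/√(0.5150) = 1.393.
Percentage change in T = (1.393 − 1) × 100% = 39.3%.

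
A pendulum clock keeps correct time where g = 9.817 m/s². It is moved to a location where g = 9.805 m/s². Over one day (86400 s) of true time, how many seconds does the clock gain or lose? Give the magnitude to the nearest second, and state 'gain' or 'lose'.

lose 53 s

The clock's period scales as T ∝ 1/√g, so T'/T = √(9.817/9.805) = 1.00061.
In 86400 s of true time the clock registers 86400/1.00061 = 86347.2 s, so it loses 53 s.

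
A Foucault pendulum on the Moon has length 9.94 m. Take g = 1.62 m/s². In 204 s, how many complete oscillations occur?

T = 2π√(L/g) = 2π√(9.94/1.62) = 15.56 s.
Number of complete oscillations = ⌊204/15.56⌋ = ⌊13.11⌋ = 13.

13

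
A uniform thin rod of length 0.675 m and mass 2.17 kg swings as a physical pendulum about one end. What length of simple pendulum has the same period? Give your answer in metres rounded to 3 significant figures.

The equivalent simple-pendulum length is L_eq = I/(md), where I is about the pivot and d = 0.3375 m.
I_cm = (1/12)mL² = 0.08239 kg·m², so I = I_cm + md² = 0.08239 + 0.2472 = 0.3296 kg·m².
L_eq = 0.3296/(2.17 × 0.3375) = 0.450 m.

0.450 m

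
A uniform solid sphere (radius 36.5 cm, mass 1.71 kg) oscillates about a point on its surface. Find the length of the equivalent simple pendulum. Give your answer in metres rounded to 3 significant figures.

The equivalent simple-pendulum length is L_eq = I/(md), where I is about the pivot and d = 0.3650 m.
I_cm = (2/5)mR² = 0.09113 kg·m², so I = I_cm + md² = 0.09113 + 0.2278 = 0.3189 kg·m².
L_eq = 0.3189/(1.71 × 0.3650) = 0.511 m.

0.511 m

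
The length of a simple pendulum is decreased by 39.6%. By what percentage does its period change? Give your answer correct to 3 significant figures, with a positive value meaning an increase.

T ∝ √L, so T'/T = √(0.6040) = 0.7772.
Percentage change in T = (0.7772 − 1) × 100% = -22.3%.

-22.3%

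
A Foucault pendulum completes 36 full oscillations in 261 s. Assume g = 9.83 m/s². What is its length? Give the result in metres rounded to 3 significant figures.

T = 261/36 = 7.250 s.
From T = 2π√(L/g), L = gT²/(4π²) = 9.83 × 7.250²/(4π²) = 13.1 m.

13.1 m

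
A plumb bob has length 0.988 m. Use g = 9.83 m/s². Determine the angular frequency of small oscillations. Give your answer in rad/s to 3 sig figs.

ω = √(g/L) = √(9.83/0.988) = 3.15 rad/s.

3.15 rad/s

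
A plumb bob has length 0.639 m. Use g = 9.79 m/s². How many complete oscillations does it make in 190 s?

T = 2π√(L/g) = 2π√(0.639/9.79) = 1.605 s.
Number of complete oscillations = ⌊190/1.605⌋ = ⌊118.4⌋ = 118.

118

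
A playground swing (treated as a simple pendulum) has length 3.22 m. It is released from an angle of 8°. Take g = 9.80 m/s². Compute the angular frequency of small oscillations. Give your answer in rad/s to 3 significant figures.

1.74 rad/s

ω = √(g/L) = √(9.80/3.22) = 1.74 rad/s.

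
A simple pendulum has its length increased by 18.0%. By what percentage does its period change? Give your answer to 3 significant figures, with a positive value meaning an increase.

8.63%

T ∝ √L, so T'/T = √(1.180) = 1.086.
Percentage change in T = (1.086 − 1) × 100% = 8.63%.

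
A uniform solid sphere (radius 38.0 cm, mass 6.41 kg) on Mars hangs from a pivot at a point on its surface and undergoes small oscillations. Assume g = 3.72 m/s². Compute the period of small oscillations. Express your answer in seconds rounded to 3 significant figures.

2.38 s

I_cm = (2/5)mr² = 0.3702 kg·m². The pivot is at distance d = 0.380 m from the centre of mass.
By the parallel-axis theorem, I = I_cm + md² = 0.3702 + 0.9256 = 1.296 kg·m².
T = 2π√(I/(mgd)) = 2π√(1.296/(6.41 × 3.72 × 0.380)) = 2.38 s.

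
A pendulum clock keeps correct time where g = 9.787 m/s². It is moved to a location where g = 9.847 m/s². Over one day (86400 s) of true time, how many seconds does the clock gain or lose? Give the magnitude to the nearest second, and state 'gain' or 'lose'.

gain 264 s

The clock's period scales as T ∝ 1/√g, so T'/T = √(9.787/9.847) = 0.996949.
In 86400 s of true time the clock registers 86400/0.996949 = 86664.4 s, so it gains 264 s.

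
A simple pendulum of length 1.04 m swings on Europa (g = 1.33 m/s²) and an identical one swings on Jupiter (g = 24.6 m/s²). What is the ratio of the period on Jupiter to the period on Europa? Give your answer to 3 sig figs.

0.233

T ∝ 1/√g, so T₂/T₁ = √(g₁/g₂) = √(1.33/24.6) = 0.233.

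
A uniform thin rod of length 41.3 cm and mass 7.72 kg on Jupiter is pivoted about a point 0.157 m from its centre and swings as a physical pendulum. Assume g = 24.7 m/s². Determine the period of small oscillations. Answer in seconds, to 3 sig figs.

For a physical pendulum T = 2π√(I/(mgd)), with d = 0.1570 m from pivot to centre of mass.
I_cm = mL²/12 = 7.72 × 0.413²/12 = 0.1097 kg·m²; I = I_cm + md² = 0.1097 + 7.72 × 0.1570² = 0.3000 kg·m².
T = 2π√(0.3000/(7.72 × 24.7 × 0.1570)) = 0.629 s.

0.629 s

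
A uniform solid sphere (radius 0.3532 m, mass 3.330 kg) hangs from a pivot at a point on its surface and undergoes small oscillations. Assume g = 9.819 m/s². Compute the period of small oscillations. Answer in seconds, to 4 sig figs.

1.410 s

I_cm = (2/5)mr² = 0.16617 kg·m². The pivot is at distance d = 0.3532 m from the centre of mass.
By the parallel-axis theorem, I = I_cm + md² = 0.16617 + 0.41542 = 0.58159 kg·m².
T = 2π√(I/(mgd)) = 2π√(0.58159/(3.330 × 9.819 × 0.3532)) = 1.410 s.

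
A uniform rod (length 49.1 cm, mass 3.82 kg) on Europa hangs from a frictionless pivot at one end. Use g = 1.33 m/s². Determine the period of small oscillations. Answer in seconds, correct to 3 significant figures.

For a physical pendulum T = 2π√(I/(mgd)), with d = 0.2455 m from pivot to centre of mass.
I_cm = mL²/12 = 3.82 × 0.491²/12 = 0.07674 kg·m²; I = I_cm + md² = 0.07674 + 3.82 × 0.2455² = 0.3070 kg·m².
T = 2π√(0.3070/(3.82 × 1.33 × 0.2455)) = 3.12 s.

3.12 s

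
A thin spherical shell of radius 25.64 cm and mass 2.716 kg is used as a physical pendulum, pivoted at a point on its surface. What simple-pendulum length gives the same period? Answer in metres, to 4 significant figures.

0.4273 m

The equivalent simple-pendulum length is L_eq = I/(md), where I is about the pivot and d = 0.25640 m.
I_cm = (2/3)mR² = 0.11903 kg·m², so I = I_cm + md² = 0.11903 + 0.17855 = 0.29759 kg·m².
L_eq = 0.29759/(2.716 × 0.25640) = 0.4273 m.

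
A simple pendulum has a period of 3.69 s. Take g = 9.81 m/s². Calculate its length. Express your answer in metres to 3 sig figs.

3.38 m

From T = 2π√(L/g), L = gT²/(4π²) = 9.81 × 3.690²/(4π²) = 3.38 m.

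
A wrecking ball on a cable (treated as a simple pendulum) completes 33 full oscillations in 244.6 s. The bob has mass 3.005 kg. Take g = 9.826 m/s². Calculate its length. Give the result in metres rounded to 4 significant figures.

13.67 m

T = 244.6/33 = 7.4121 s.
From T = 2π√(L/g), L = gT²/(4π²) = 9.826 × 7.4121²/(4π²) = 13.67 m.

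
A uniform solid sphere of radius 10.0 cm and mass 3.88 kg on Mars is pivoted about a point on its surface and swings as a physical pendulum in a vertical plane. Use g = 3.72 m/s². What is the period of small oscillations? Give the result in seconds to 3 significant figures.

I_cm = (2/5)mr² = 0.01552 kg·m². The pivot is at distance d = 0.100 m from the centre of mass.
By the parallel-axis theorem, I = I_cm + md² = 0.01552 + 0.03880 = 0.05432 kg·m².
T = 2π√(I/(mgd)) = 2π√(0.05432/(3.88 × 3.72 × 0.100)) = 1.22 s.

1.22 s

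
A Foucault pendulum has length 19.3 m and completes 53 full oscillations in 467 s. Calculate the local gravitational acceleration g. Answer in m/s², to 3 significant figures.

T = 467/53 = 8.811 s.
From T = 2π√(L/g), g = 4π²L/T² = 4π² × 19.3/8.811² = 9.81 m/s².

9.81 m/s²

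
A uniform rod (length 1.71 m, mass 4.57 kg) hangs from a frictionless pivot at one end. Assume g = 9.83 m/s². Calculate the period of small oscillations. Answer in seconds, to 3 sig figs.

For a physical pendulum T = 2π√(I/(mgd)), with d = 0.8550 m from pivot to centre of mass.
I_cm = mL²/12 = 4.57 × 1.71²/12 = 1.114 kg·m²; I = I_cm + md² = 1.114 + 4.57 × 0.8550² = 4.454 kg·m².
T = 2π√(4.454/(4.57 × 9.83 × 0.8550)) = 2.14 s.

2.14 s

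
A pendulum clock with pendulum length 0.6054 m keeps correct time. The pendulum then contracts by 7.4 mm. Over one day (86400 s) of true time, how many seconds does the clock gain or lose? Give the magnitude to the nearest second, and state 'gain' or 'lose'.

gain 533 s

T ∝ √L, so T'/T = √(0.59800/0.6054) = 0.993870.
In 86400 s of true time the clock registers 86400/0.993870 = 86932.9 s, so it gains 533 s.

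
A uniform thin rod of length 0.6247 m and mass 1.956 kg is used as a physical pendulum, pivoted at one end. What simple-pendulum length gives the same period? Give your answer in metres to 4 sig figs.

0.4165 m

The equivalent simple-pendulum length is L_eq = I/(md), where I is about the pivot and d = 0.31235 m.
I_cm = (1/12)mL² = 0.063611 kg·m², so I = I_cm + md² = 0.063611 + 0.19083 = 0.25444 kg·m².
L_eq = 0.25444/(1.956 × 0.31235) = 0.4165 m.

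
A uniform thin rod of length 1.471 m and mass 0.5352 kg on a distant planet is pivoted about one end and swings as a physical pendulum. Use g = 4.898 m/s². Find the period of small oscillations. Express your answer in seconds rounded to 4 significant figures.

2.811 s

For a physical pendulum T = 2π√(I/(mgd)), with d = 0.73550 m from pivot to centre of mass.
I_cm = mL²/12 = 0.5352 × 1.471²/12 = 0.096507 kg·m²; I = I_cm + md² = 0.096507 + 0.5352 × 0.73550² = 0.38603 kg·m².
T = 2π√(0.38603/(0.5352 × 4.898 × 0.73550)) = 2.811 s.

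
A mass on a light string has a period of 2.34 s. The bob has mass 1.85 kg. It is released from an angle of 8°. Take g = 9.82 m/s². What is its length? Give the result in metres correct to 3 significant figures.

1.36 m

From T = 2π√(L/g), L = gT²/(4π²) = 9.82 × 2.340²/(4π²) = 1.36 m.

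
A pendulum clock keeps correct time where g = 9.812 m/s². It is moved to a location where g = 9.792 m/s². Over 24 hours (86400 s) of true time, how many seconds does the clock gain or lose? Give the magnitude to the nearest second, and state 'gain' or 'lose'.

The clock's period scales as T ∝ 1/√g, so T'/T = √(9.812/9.792) = 1.00102.
In 86400 s of true time the clock registers 86400/1.00102 = 86311.9 s, so it loses 88 s.

lose 88 s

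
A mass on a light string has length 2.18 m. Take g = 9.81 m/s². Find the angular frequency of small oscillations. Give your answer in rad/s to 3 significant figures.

2.12 rad/s

ω = √(g/L) = √(9.81/2.18) = 2.12 rad/s.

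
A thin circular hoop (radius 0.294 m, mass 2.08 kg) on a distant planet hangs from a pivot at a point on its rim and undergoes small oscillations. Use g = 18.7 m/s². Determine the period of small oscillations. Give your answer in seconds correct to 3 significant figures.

I_cm = mr² = 0.1798 kg·m². The pivot is at distance d = 0.294 m from the centre of mass.
By the parallel-axis theorem, I = I_cm + md² = 0.1798 + 0.1798 = 0.3596 kg·m².
T = 2π√(I/(mgd)) = 2π√(0.3596/(2.08 × 18.7 × 0.294)) = 1.11 s.

1.11 s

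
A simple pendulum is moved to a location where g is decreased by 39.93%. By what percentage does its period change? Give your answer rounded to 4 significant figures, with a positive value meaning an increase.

29.02%

T ∝ 1/√g, so T'/T = 1/√(0.60070) = 1.2902.
Percentage change in T = (1.2902 − 1) × 100% = 29.02%.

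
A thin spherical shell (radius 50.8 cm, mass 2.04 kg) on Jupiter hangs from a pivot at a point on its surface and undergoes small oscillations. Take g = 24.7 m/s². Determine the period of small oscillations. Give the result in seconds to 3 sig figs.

1.16 s

I_cm = (2/3)mr² = 0.3510 kg·m². The pivot is at distance d = 0.508 m from the centre of mass.
By the parallel-axis theorem, I = I_cm + md² = 0.3510 + 0.5265 = 0.8774 kg·m².
T = 2π√(I/(mgd)) = 2π√(0.8774/(2.04 × 24.7 × 0.508)) = 1.16 s.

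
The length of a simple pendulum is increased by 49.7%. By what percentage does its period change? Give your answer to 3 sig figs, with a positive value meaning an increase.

T ∝ √L, so T'/T = √(1.497) = 1.224.
Percentage change in T = (1.224 − 1) × 100% = 22.4%.

22.4%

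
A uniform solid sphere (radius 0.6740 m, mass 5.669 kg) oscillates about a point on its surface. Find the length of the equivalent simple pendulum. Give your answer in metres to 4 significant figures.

0.9436 m

The equivalent simple-pendulum length is L_eq = I/(md), where I is about the pivot and d = 0.67400 m.
I_cm = (2/5)mR² = 1.0301 kg·m², so I = I_cm + md² = 1.0301 + 2.5753 = 3.6054 kg·m².
L_eq = 3.6054/(5.669 × 0.67400) = 0.9436 m.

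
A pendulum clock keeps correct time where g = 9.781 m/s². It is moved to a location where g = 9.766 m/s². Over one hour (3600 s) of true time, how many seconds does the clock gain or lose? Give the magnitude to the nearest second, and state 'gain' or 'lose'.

lose 3 s

The clock's period scales as T ∝ 1/√g, so T'/T = √(9.781/9.766) = 1.00077.
In 3600 s of true time the clock registers 3600/1.00077 = 3597.2 s, so it loses 3 s.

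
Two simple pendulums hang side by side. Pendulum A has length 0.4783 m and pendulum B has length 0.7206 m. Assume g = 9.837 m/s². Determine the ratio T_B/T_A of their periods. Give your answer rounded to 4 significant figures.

1.227

T ∝ √L, so T_B/T_A = √(L_B/L_A) = √(0.7206/0.4783) = 1.227.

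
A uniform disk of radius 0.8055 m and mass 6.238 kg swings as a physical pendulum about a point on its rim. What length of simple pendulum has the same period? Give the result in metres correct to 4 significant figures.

1.208 m

The equivalent simple-pendulum length is L_eq = I/(md), where I is about the pivot and d = 0.80550 m.
I_cm = ½mR² = 2.0237 kg·m², so I = I_cm + md² = 2.0237 + 4.0474 = 6.0711 kg·m².
L_eq = 6.0711/(6.238 × 0.80550) = 1.208 m.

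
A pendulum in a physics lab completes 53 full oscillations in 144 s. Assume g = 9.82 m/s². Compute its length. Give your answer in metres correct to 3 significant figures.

1.84 m

T = 144/53 = 2.717 s.
From T = 2π√(L/g), L = gT²/(4π²) = 9.82 × 2.717²/(4π²) = 1.84 m.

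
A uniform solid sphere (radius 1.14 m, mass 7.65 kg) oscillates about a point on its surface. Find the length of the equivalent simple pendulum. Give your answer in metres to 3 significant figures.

The equivalent simple-pendulum length is L_eq = I/(md), where I is about the pivot and d = 1.140 m.
I_cm = (2/5)mR² = 3.977 kg·m², so I = I_cm + md² = 3.977 + 9.942 = 13.92 kg·m².
L_eq = 13.92/(7.65 × 1.140) = 1.60 m.

1.60 m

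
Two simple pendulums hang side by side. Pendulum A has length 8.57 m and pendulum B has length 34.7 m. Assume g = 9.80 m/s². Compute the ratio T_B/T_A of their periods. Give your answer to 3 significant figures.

2.01

T ∝ √L, so T_B/T_A = √(L_B/L_A) = √(34.7/8.57) = 2.01.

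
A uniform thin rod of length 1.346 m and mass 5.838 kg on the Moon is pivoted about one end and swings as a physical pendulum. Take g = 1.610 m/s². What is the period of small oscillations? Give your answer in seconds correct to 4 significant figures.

For a physical pendulum T = 2π√(I/(mgd)), with d = 0.67300 m from pivot to centre of mass.
I_cm = mL²/12 = 5.838 × 1.346²/12 = 0.88140 kg·m²; I = I_cm + md² = 0.88140 + 5.838 × 0.67300² = 3.5256 kg·m².
T = 2π√(3.5256/(5.838 × 1.610 × 0.67300)) = 4.691 s.

4.691 s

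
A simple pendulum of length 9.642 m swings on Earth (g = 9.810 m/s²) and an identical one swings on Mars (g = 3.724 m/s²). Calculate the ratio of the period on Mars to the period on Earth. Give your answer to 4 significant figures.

1.623

T ∝ 1/√g, so T₂/T₁ = √(g₁/g₂) = √(9.810/3.724) = 1.623.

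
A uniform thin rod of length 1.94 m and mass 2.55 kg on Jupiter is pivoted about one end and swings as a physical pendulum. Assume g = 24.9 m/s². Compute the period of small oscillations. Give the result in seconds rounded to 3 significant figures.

1.43 s

For a physical pendulum T = 2π√(I/(mgd)), with d = 0.9700 m from pivot to centre of mass.
I_cm = mL²/12 = 2.55 × 1.94²/12 = 0.7998 kg·m²; I = I_cm + md² = 0.7998 + 2.55 × 0.9700² = 3.199 kg·m².
T = 2π√(3.199/(2.55 × 24.9 × 0.9700)) = 1.43 s.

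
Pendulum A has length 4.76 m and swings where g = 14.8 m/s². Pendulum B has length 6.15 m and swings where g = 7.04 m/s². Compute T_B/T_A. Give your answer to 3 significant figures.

1.65

T = 2π√(L/g), so T_B/T_A = √((L_B/g_B)/(L_A/g_A)) = √((6.15/7.04)/(4.76/14.8)) = 1.65.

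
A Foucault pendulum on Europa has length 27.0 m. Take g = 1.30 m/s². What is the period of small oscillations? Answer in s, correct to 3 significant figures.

28.6 s

T = 2π√(L/g) = 2π√(27.0/1.30) = 2π × 4.557 = 28.6 s.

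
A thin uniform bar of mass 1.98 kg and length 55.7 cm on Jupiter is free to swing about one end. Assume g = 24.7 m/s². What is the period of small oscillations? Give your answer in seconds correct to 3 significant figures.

0.770 s

For a physical pendulum T = 2π√(I/(mgd)), with d = 0.2785 m from pivot to centre of mass.
I_cm = mL²/12 = 1.98 × 0.557²/12 = 0.05119 kg·m²; I = I_cm + md² = 0.05119 + 1.98 × 0.2785² = 0.2048 kg·m².
T = 2π√(0.2048/(1.98 × 24.7 × 0.2785)) = 0.770 s.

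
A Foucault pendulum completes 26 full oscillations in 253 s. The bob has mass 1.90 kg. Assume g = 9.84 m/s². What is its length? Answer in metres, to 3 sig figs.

23.6 m

T = 253/26 = 9.731 s.
From T = 2π√(L/g), L = gT²/(4π²) = 9.84 × 9.731²/(4π²) = 23.6 m.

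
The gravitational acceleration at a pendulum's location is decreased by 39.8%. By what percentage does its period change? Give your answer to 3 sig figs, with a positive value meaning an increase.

28.9%

T ∝ 1/√g, so T'/T = 1/√(0.6020) = 1.289.
Percentage change in T = (1.289 − 1) × 100% = 28.9%.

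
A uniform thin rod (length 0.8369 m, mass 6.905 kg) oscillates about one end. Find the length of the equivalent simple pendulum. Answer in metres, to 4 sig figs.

0.5579 m

The equivalent simple-pendulum length is L_eq = I/(md), where I is about the pivot and d = 0.41845 m.
I_cm = (1/12)mL² = 0.40302 kg·m², so I = I_cm + md² = 0.40302 + 1.2091 = 1.6121 kg·m².
L_eq = 1.6121/(6.905 × 0.41845) = 0.5579 m.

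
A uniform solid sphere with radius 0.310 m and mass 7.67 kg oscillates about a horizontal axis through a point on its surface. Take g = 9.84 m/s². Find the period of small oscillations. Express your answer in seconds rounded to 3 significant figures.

I_cm = (2/5)mr² = 0.2948 kg·m². The pivot is at distance d = 0.310 m from the centre of mass.
By the parallel-axis theorem, I = I_cm + md² = 0.2948 + 0.7371 = 1.032 kg·m².
T = 2π√(I/(mgd)) = 2π√(1.032/(7.67 × 9.84 × 0.310)) = 1.32 s.

1.32 s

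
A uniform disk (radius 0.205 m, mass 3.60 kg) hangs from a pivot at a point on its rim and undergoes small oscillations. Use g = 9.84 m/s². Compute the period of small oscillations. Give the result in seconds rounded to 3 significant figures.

1.11 s

I_cm = ½mr² = 0.07564 kg·m². The pivot is at distance d = 0.205 m from the centre of mass.
By the parallel-axis theorem, I = I_cm + md² = 0.07564 + 0.1513 = 0.2269 kg·m².
T = 2π√(I/(mgd)) = 2π√(0.2269/(3.60 × 9.84 × 0.205)) = 1.11 s.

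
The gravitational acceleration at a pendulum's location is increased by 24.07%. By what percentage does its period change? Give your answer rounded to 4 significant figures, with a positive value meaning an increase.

T ∝ 1/√g, so T'/T = 1/√(1.2407) = 0.89777.
Percentage change in T = (0.89777 − 1) × 100% = -10.22%.

-10.22%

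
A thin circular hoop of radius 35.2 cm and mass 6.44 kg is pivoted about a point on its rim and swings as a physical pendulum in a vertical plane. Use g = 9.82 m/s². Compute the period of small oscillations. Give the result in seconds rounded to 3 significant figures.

I_cm = mr² = 0.7979 kg·m². The pivot is at distance d = 0.352 m from the centre of mass.
By the parallel-axis theorem, I = I_cm + md² = 0.7979 + 0.7979 = 1.596 kg·m².
T = 2π√(I/(mgd)) = 2π√(1.596/(6.44 × 9.82 × 0.352)) = 1.68 s.

1.68 s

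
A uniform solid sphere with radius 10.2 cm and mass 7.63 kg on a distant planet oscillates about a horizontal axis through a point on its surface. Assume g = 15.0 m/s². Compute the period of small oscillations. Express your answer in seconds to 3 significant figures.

0.613 s

I_cm = (2/5)mr² = 0.03175 kg·m². The pivot is at distance d = 0.102 m from the centre of mass.
By the parallel-axis theorem, I = I_cm + md² = 0.03175 + 0.07938 = 0.1111 kg·m².
T = 2π√(I/(mgd)) = 2π√(0.1111/(7.63 × 15.0 × 0.102)) = 0.613 s.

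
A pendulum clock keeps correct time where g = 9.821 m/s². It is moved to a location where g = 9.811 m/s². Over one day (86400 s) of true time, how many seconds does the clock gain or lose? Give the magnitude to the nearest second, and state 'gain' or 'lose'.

lose 44 s

The clock's period scales as T ∝ 1/√g, so T'/T = √(9.821/9.811) = 1.00051.
In 86400 s of true time the clock registers 86400/1.00051 = 86356.0 s, so it loses 44 s.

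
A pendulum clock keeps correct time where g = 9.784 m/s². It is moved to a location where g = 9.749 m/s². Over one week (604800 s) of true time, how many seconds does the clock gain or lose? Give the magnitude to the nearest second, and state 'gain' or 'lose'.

lose 1083 s

The clock's period scales as T ∝ 1/√g, so T'/T = √(9.784/9.749) = 1.00179.
In 604800 s of true time the clock registers 604800/1.00179 = 603717.3 s, so it loses 1083 s.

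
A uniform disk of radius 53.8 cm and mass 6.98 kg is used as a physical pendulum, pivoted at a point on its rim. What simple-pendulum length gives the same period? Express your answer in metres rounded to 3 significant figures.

0.807 m

The equivalent simple-pendulum length is L_eq = I/(md), where I is about the pivot and d = 0.5380 m.
I_cm = ½mR² = 1.010 kg·m², so I = I_cm + md² = 1.010 + 2.020 = 3.030 kg·m².
L_eq = 3.030/(6.98 × 0.5380) = 0.807 m.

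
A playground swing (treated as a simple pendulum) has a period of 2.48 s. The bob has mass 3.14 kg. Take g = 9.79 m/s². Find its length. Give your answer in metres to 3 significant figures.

1.53 m

From T = 2π√(L/g), L = gT²/(4π²) = 9.79 × 2.480²/(4π²) = 1.53 m.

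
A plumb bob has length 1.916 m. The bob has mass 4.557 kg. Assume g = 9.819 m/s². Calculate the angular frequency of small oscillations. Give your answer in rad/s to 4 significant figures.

ω = √(g/L) = √(9.819/1.916) = 2.264 rad/s.

2.264 rad/s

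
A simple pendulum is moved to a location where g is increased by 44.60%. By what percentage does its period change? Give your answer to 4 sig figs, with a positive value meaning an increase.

T ∝ 1/√g, so T'/T = 1/√(1.4460) = 0.83160.
Percentage change in T = (0.83160 − 1) × 100% = -16.84%.

-16.84%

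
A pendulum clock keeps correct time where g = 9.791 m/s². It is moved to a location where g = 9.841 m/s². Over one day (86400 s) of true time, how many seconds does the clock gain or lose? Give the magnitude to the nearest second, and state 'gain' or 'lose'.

gain 220 s

The clock's period scales as T ∝ 1/√g, so T'/T = √(9.791/9.841) = 0.997456.
In 86400 s of true time the clock registers 86400/0.997456 = 86620.3 s, so it gains 220 s.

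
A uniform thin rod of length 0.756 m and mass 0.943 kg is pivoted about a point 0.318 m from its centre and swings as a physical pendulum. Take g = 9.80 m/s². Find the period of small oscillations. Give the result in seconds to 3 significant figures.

For a physical pendulum T = 2π√(I/(mgd)), with d = 0.3180 m from pivot to centre of mass.
I_cm = mL²/12 = 0.943 × 0.756²/12 = 0.04491 kg·m²; I = I_cm + md² = 0.04491 + 0.943 × 0.3180² = 0.1403 kg·m².
T = 2π√(0.1403/(0.943 × 9.80 × 0.3180)) = 1.37 s.

1.37 s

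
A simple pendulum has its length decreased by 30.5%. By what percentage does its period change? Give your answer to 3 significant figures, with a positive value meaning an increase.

-16.6%

T ∝ √L, so T'/T = √(0.6950) = 0.8337.
Percentage change in T = (0.8337 − 1) × 100% = -16.6%.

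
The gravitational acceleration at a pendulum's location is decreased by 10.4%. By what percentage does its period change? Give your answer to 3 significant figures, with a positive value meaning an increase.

T ∝ 1/√g, so T'/T = 1/√(0.8960) = 1.056.
Percentage change in T = (1.056 − 1) × 100% = 5.64%.

5.64%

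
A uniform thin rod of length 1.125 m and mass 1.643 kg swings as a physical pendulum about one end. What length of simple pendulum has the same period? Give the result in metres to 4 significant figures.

0.7500 m

The equivalent simple-pendulum length is L_eq = I/(md), where I is about the pivot and d = 0.56250 m.
I_cm = (1/12)mL² = 0.17329 kg·m², so I = I_cm + md² = 0.17329 + 0.51986 = 0.69314 kg·m².
L_eq = 0.69314/(1.643 × 0.56250) = 0.7500 m.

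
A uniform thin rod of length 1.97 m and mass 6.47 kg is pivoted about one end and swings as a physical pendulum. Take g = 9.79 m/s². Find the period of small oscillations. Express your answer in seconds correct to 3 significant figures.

2.30 s

For a physical pendulum T = 2π√(I/(mgd)), with d = 0.9850 m from pivot to centre of mass.
I_cm = mL²/12 = 6.47 × 1.97²/12 = 2.092 kg·m²; I = I_cm + md² = 2.092 + 6.47 × 0.9850² = 8.370 kg·m².
T = 2π√(8.370/(6.47 × 9.79 × 0.9850)) = 2.30 s.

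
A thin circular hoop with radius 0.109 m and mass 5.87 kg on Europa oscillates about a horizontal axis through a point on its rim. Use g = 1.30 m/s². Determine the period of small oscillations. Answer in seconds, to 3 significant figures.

2.57 s

I_cm = mr² = 0.06974 kg·m². The pivot is at distance d = 0.109 m from the centre of mass.
By the parallel-axis theorem, I = I_cm + md² = 0.06974 + 0.06974 = 0.1395 kg·m².
T = 2π√(I/(mgd)) = 2π√(0.1395/(5.87 × 1.30 × 0.109)) = 2.57 s.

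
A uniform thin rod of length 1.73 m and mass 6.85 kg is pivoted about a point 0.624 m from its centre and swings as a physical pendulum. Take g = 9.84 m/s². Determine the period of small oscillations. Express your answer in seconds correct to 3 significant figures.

For a physical pendulum T = 2π√(I/(mgd)), with d = 0.6240 m from pivot to centre of mass.
I_cm = mL²/12 = 6.85 × 1.73²/12 = 1.708 kg·m²; I = I_cm + md² = 1.708 + 6.85 × 0.6240² = 4.376 kg·m².
T = 2π√(4.376/(6.85 × 9.84 × 0.6240)) = 2.03 s.

2.03 s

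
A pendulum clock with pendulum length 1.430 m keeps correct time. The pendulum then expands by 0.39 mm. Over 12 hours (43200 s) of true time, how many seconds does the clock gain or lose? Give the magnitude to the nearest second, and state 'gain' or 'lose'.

lose 6 s

T ∝ √L, so T'/T = √(1.43039/1.430) = 1.00014.
In 43200 s of true time the clock registers 43200/1.00014 = 43194.1 s, so it loses 6 s.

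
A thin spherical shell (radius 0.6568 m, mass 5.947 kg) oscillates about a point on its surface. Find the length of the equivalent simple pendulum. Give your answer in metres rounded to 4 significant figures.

1.095 m

The equivalent simple-pendulum length is L_eq = I/(md), where I is about the pivot and d = 0.65680 m.
I_cm = (2/3)mR² = 1.7103 kg·m², so I = I_cm + md² = 1.7103 + 2.5655 = 4.2758 kg·m².
L_eq = 4.2758/(5.947 × 0.65680) = 1.095 m.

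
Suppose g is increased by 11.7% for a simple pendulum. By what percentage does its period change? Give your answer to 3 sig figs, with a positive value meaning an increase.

-5.38%

T ∝ 1/√g, so T'/T = 1/√(1.117) = 0.9462.
Percentage change in T = (0.9462 − 1) × 100% = -5.38%.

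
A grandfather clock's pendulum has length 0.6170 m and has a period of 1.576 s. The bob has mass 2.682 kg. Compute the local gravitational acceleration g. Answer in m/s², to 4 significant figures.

9.807 m/s²

From T = 2π√(L/g), g = 4π²L/T² = 4π² × 0.6170/1.5760² = 9.807 m/s².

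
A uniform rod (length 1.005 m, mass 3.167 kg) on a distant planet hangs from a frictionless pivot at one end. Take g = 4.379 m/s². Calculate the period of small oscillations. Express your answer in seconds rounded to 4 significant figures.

For a physical pendulum T = 2π√(I/(mgd)), with d = 0.50250 m from pivot to centre of mass.
I_cm = mL²/12 = 3.167 × 1.005²/12 = 0.26656 kg·m²; I = I_cm + md² = 0.26656 + 3.167 × 0.50250² = 1.0662 kg·m².
T = 2π√(1.0662/(3.167 × 4.379 × 0.50250)) = 2.458 s.

2.458 s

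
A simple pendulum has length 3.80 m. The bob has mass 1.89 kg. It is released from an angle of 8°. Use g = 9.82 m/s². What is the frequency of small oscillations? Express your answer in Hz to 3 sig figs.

0.256 Hz

T = 2π√(L/g) = 2π√(3.80/9.82) = 3.909 s, so f = 1/T = 0.256 Hz.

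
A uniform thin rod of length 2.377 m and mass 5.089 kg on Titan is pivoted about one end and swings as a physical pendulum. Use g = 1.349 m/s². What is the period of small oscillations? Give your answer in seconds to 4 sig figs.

For a physical pendulum T = 2π√(I/(mgd)), with d = 1.1885 m from pivot to centre of mass.
I_cm = mL²/12 = 5.089 × 2.377²/12 = 2.3961 kg·m²; I = I_cm + md² = 2.3961 + 5.089 × 1.1885² = 9.5845 kg·m².
T = 2π√(9.5845/(5.089 × 1.349 × 1.1885)) = 6.810 s.

6.810 s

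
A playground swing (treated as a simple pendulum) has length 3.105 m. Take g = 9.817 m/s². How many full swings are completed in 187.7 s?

53

T = 2π√(L/g) = 2π√(3.105/9.817) = 3.5336 s.
Number of complete oscillations = ⌊187.7/3.5336⌋ = ⌊53.118⌋ = 53.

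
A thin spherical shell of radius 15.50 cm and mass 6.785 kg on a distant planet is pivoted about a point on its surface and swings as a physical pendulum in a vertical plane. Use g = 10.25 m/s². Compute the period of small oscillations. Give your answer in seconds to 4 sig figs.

0.9975 s

I_cm = (2/3)mr² = 0.10867 kg·m². The pivot is at distance d = 0.1550 m from the centre of mass.
By the parallel-axis theorem, I = I_cm + md² = 0.10867 + 0.16301 = 0.27168 kg·m².
T = 2π√(I/(mgd)) = 2π√(0.27168/(6.785 × 10.25 × 0.1550)) = 0.9975 s.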